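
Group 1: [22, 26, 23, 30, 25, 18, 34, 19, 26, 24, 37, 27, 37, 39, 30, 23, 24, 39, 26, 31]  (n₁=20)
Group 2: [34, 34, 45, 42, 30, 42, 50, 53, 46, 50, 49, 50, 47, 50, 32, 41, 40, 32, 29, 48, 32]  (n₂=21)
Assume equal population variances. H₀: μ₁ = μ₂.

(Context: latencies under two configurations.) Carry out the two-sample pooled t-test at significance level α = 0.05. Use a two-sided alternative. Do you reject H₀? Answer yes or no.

x̄₁=28.000, s₁=6.399, n₁=20
x̄₂=41.714, s₂=7.926, n₂=21
s_p² = [19·6.399² + 20·7.926²]/39 = 52.1612
SE = √(s_p²·(1/20+1/21)) = 2.2565
t = (28.000−41.714)/2.2565 = -6.0776
df = 39
p-value (two-sided) = 0.00000
At α=0.05: p < α → reject H₀

reject H₀: yes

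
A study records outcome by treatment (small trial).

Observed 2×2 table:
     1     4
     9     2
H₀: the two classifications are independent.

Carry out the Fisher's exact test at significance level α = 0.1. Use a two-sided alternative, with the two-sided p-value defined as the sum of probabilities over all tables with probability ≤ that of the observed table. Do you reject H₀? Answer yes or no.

Margins: r₁=5, r₂=11, c₁=10, c₂=6, n=16
p_obs = C(5,1)·C(11,9)/C(16,10); sum pmf over tables with pmf ≤ p_obs
p-value (two-sided) = 0.03571
At α=0.1: p < α → reject H₀

reject H₀: yes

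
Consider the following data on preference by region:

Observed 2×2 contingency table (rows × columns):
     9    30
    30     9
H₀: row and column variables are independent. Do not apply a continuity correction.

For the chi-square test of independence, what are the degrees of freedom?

df = (r−1)(c−1) = (2−1)·(2−1) = 1

degrees of freedom = 1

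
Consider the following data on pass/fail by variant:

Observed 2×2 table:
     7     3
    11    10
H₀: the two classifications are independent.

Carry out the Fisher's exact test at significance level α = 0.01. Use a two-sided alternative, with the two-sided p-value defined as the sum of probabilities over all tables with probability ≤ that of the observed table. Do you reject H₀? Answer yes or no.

reject H₀: no

Margins: r₁=10, r₂=21, c₁=18, c₂=13, n=31
p_obs = C(10,7)·C(21,11)/C(31,18); sum pmf over tables with pmf ≤ p_obs
p-value (two-sided) = 0.45211
At α=0.01: p ≥ α → fail to reject H₀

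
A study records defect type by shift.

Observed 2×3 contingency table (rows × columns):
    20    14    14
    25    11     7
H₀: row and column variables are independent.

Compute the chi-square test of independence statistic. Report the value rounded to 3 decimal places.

Row totals [48, 43], col totals [45, 25, 21], n=91
χ² = (20−23.74)²/23.74 + (14−13.19)²/13.19 + (14−11.08)²/11.08 + (25−21.26)²/21.26 + (11−11.81)²/11.81 + (7−9.92)²/9.92 = 2.9832
df = 2

test statistic = 2.983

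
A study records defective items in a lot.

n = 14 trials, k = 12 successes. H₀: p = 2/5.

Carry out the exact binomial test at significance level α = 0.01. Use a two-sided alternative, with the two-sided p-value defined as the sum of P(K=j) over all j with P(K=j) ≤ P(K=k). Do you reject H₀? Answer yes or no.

reject H₀: yes

Exact binomial: n=14, k=12, p₀=2/5=0.4000
P(X=j) = C(n,j)·p₀^j·(1−p₀)^(n−j); p = Σ P(X=j) over j with P(X=j) ≤ P(X=12)
p-value (two-sided) = 0.00061
At α=0.01: p < α → reject H₀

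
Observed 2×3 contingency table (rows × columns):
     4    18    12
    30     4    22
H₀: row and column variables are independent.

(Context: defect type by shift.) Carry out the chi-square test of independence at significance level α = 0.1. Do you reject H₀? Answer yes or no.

reject H₀: yes

Row totals [34, 56], col totals [34, 22, 34], n=90
χ² = (4−12.84)²/12.84 + (18−8.31)²/8.31 + (12−12.84)²/12.84 + (30−21.16)²/21.16 + (4−13.69)²/13.69 + (22−21.16)²/21.16 = 28.0297
df = 2
p-value (upper-tail) = 0.00000
At α=0.1: p < α → reject H₀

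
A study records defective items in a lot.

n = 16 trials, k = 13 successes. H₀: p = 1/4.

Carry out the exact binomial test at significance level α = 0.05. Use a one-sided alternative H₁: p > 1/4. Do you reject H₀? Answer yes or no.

Exact binomial: n=16, k=13, p₀=1/4=0.2500
P(X≥13) from Σ C(n,i)·p₀^i·(1−p₀)^(n−i)
p-value (one-sided, H₁ greater) = 0.00000
At α=0.05: p < α → reject H₀

reject H₀: yes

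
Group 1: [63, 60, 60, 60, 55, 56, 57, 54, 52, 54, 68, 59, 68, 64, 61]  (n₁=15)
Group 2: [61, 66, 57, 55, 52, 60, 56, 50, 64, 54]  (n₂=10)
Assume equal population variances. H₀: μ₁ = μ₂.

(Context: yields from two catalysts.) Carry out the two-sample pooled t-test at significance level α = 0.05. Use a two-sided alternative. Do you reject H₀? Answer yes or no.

x̄₁=59.400, s₁=4.896, n₁=15
x̄₂=57.500, s₂=5.169, n₂=10
s_p² = [14·4.896² + 9·5.169²]/23 = 25.0478
SE = √(s_p²·(1/15+1/10)) = 2.0432
t = (59.400−57.500)/2.0432 = 0.9299
df = 23
p-value (two-sided) = 0.36207
At α=0.05: p ≥ α → fail to reject H₀

reject H₀: no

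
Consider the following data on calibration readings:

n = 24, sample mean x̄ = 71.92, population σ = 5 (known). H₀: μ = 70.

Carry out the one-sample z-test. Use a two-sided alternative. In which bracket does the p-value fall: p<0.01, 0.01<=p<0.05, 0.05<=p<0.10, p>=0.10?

p-value bracket: 0.05<=p<0.10

SE = σ/√n = 5/√24 = 1.0206
z = (x̄−μ₀)/SE = (71.92−70)/1.0206 = 1.8812
p-value (two-sided) = 0.05994
→ bracket: 0.05<=p<0.10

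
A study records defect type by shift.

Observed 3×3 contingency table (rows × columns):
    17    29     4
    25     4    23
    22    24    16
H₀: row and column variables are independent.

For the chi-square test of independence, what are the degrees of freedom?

degrees of freedom = 4

df = (r−1)(c−1) = (3−1)·(3−1) = 4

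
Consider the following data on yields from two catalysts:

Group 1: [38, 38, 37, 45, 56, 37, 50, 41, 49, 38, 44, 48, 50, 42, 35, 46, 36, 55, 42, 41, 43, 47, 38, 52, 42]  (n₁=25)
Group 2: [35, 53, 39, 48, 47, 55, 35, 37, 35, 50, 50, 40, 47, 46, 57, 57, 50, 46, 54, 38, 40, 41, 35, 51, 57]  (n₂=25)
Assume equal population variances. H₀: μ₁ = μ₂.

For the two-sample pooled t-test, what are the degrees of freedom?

degrees of freedom = 48

df = n₁ + n₂ − 2 = 25 + 25 − 2 = 48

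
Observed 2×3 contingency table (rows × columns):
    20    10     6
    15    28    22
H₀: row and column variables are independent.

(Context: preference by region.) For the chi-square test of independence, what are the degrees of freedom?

degrees of freedom = 2

df = (r−1)(c−1) = (2−1)·(3−1) = 2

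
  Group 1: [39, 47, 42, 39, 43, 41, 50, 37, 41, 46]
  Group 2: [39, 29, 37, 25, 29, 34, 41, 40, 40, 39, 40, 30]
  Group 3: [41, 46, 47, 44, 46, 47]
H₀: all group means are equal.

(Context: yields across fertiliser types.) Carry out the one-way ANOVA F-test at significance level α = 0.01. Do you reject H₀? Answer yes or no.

reject H₀: yes

Group means [42.50, 35.25, 45.17], grand mean 39.964
SSB = Σnᵢ(x̄ᵢ−x̄)² = 493.381; SSW = ΣΣ(x−x̄ᵢ)² = 519.583
MSB = 493.381/2 = 246.6905; MSW = 519.583/25 = 20.7833
F = MSB/MSW = 11.8696
df = (2, 25)
p-value (upper-tail) = 0.00024
At α=0.01: p < α → reject H₀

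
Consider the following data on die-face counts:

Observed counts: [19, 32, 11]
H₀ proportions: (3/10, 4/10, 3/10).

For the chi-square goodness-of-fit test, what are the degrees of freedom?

df = k − 1 = 3 − 1 = 2

degrees of freedom = 2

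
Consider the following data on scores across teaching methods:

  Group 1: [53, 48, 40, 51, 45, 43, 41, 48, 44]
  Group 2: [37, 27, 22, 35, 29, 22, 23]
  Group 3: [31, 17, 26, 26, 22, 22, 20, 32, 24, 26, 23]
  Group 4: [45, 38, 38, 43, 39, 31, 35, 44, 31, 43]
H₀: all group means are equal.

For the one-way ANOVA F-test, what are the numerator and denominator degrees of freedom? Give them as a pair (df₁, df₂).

k = 4 groups, N = 37 total
df = (k−1, N−k) = (4−1, 37−4) = (3, 33)

degrees of freedom = [3, 33]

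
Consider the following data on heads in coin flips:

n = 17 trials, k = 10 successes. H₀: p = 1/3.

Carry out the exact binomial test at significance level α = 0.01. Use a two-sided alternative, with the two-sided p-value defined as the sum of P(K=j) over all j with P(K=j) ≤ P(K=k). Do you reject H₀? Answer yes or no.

reject H₀: no

Exact binomial: n=17, k=10, p₀=1/3=0.3333
P(X=j) = C(n,j)·p₀^j·(1−p₀)^(n−j); p = Σ P(X=j) over j with P(X=j) ≤ P(X=10)
p-value (two-sided) = 0.03693
At α=0.01: p ≥ α → fail to reject H₀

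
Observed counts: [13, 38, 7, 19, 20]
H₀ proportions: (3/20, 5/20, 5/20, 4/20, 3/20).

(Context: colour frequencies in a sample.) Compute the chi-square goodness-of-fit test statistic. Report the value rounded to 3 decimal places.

n = 97; E_i = n·p_i = [14.55, 24.25, 24.25, 19.40, 14.55]
χ² = (13−14.55)²/14.55 + (38−24.25)²/24.25 + (7−24.25)²/24.25 + (19−19.40)²/19.40 + (20−14.55)²/14.55 = 22.2818
df = 4

test statistic = 22.282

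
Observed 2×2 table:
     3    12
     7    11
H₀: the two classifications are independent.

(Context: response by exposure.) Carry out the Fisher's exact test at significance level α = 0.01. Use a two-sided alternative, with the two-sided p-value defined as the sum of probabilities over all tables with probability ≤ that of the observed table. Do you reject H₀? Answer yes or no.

reject H₀: no

Margins: r₁=15, r₂=18, c₁=10, c₂=23, n=33
p_obs = C(15,3)·C(18,7)/C(33,10); sum pmf over tables with pmf ≤ p_obs
p-value (two-sided) = 0.28280
At α=0.01: p ≥ α → fail to reject H₀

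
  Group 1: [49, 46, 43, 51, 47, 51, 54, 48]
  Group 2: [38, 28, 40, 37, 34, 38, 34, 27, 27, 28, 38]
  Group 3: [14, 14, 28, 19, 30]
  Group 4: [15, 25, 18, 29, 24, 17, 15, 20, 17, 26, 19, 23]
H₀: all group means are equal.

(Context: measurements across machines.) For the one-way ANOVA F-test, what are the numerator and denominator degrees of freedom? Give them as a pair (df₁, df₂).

k = 4 groups, N = 36 total
df = (k−1, N−k) = (4−1, 36−4) = (3, 32)

degrees of freedom = [3, 32]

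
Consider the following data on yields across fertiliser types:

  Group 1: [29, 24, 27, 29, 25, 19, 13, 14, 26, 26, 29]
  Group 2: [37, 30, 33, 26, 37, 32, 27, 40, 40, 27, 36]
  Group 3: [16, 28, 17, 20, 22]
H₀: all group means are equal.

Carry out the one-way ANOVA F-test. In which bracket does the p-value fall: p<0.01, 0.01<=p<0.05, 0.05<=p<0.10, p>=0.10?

Group means [23.73, 33.18, 20.60], grand mean 27.000
SSB = Σnᵢ(x̄ᵢ−x̄)² = 742.982; SSW = ΣΣ(x−x̄ᵢ)² = 699.018
MSB = 742.982/2 = 371.4909; MSW = 699.018/24 = 29.1258
F = MSB/MSW = 12.7547
df = (2, 24)
p-value (upper-tail) = 0.00017
→ bracket: p<0.01

p-value bracket: p<0.01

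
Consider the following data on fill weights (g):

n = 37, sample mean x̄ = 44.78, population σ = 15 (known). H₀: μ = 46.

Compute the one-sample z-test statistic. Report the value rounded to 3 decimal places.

SE = σ/√n = 15/√37 = 2.4660
z = (x̄−μ₀)/SE = (44.78−46)/2.4660 = -0.4947

test statistic = -0.495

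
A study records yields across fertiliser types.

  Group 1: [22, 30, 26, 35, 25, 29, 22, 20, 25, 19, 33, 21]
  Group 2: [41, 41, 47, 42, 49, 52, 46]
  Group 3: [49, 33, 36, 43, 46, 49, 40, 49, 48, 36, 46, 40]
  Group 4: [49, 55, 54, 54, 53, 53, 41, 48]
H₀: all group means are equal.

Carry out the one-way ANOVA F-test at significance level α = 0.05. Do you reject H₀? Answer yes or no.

Group means [25.58, 45.43, 42.92, 50.88], grand mean 39.667
SSB = Σnᵢ(x̄ᵢ−x̄)² = 3744.244; SSW = ΣΣ(x−x̄ᵢ)² = 928.423
MSB = 3744.244/3 = 1248.0813; MSW = 928.423/35 = 26.5264
F = MSB/MSW = 47.0506
df = (3, 35)
p-value (upper-tail) = 0.00000
At α=0.05: p < α → reject H₀

reject H₀: yes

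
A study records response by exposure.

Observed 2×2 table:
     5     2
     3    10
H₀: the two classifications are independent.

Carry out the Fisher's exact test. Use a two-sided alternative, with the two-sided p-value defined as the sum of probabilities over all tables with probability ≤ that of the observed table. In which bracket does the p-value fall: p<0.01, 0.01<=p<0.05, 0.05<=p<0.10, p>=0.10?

Margins: r₁=7, r₂=13, c₁=8, c₂=12, n=20
p_obs = C(7,5)·C(13,3)/C(20,8); sum pmf over tables with pmf ≤ p_obs
p-value (two-sided) = 0.06233
→ bracket: 0.05<=p<0.10

p-value bracket: 0.05<=p<0.10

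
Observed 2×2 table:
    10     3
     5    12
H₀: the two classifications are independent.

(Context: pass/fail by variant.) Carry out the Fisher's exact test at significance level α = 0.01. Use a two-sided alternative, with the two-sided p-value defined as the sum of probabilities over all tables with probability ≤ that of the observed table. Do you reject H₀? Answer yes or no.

Margins: r₁=13, r₂=17, c₁=15, c₂=15, n=30
p_obs = C(13,10)·C(17,5)/C(30,15); sum pmf over tables with pmf ≤ p_obs
p-value (two-sided) = 0.02533
At α=0.01: p ≥ α → fail to reject H₀

reject H₀: no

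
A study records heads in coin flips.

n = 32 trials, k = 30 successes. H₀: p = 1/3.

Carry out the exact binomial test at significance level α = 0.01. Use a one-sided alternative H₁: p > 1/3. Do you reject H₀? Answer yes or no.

Exact binomial: n=32, k=30, p₀=1/3=0.3333
P(X≥30) from Σ C(n,i)·p₀^i·(1−p₀)^(n−i)
p-value (one-sided, H₁ greater) = 0.00000
At α=0.01: p < α → reject H₀

reject H₀: yes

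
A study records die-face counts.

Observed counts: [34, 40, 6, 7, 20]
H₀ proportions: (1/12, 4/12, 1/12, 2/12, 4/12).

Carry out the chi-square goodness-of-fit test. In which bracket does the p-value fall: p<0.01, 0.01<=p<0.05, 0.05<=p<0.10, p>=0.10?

n = 107; E_i = n·p_i = [8.92, 35.67, 8.92, 17.83, 35.67]
χ² = (34−8.92)²/8.92 + (40−35.67)²/35.67 + (6−8.92)²/8.92 + (7−17.83)²/17.83 + (20−35.67)²/35.67 = 85.5047
df = 4
p-value (upper-tail) = 0.00000
→ bracket: p<0.01

p-value bracket: p<0.01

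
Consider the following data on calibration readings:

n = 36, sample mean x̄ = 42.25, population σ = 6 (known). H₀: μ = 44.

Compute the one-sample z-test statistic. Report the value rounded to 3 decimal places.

test statistic = -1.750

SE = σ/√n = 6/√36 = 1.0000
z = (x̄−μ₀)/SE = (42.25−44)/1.0000 = -1.7500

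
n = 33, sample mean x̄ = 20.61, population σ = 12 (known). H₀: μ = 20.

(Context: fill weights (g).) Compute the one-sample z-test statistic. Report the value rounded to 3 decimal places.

test statistic = 0.292

SE = σ/√n = 12/√33 = 2.0889
z = (x̄−μ₀)/SE = (20.61−20)/2.0889 = 0.2920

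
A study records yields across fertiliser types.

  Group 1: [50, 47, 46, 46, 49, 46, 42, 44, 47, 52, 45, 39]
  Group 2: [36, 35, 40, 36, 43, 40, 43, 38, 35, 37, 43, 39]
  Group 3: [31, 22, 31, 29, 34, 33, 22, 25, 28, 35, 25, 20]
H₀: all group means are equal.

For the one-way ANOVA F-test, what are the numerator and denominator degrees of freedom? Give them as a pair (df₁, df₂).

degrees of freedom = [2, 33]

k = 3 groups, N = 36 total
df = (k−1, N−k) = (3−1, 36−3) = (2, 33)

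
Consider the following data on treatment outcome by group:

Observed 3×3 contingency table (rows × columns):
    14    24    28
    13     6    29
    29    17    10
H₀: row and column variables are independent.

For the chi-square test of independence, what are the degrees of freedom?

degrees of freedom = 4

df = (r−1)(c−1) = (3−1)·(3−1) = 4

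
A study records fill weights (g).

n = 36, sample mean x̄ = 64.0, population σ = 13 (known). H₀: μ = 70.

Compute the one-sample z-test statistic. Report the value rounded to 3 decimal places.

SE = σ/√n = 13/√36 = 2.1667
z = (x̄−μ₀)/SE = (64.0−70)/2.1667 = -2.7692

test statistic = -2.769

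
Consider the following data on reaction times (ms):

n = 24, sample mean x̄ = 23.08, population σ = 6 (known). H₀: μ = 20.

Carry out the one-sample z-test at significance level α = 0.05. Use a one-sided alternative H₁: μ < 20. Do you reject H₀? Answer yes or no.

reject H₀: no

SE = σ/√n = 6/√24 = 1.2247
z = (x̄−μ₀)/SE = (23.08−20)/1.2247 = 2.5148
p-value (one-sided, H₁ less) = 0.99405
At α=0.05: p ≥ α → fail to reject H₀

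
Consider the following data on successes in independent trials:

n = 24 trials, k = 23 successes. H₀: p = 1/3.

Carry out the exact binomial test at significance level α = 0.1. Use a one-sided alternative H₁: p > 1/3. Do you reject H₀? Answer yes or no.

Exact binomial: n=24, k=23, p₀=1/3=0.3333
P(X≥23) from Σ C(n,i)·p₀^i·(1−p₀)^(n−i)
p-value (one-sided, H₁ greater) = 0.00000
At α=0.1: p < α → reject H₀

reject H₀: yes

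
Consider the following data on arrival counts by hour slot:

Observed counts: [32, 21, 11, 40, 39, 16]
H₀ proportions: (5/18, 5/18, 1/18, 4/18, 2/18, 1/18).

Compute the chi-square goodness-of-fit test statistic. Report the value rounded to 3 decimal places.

n = 159; E_i = n·p_i = [44.17, 44.17, 8.83, 35.33, 17.67, 8.83]
χ² = (32−44.17)²/44.17 + (21−44.17)²/44.17 + (11−8.83)²/8.83 + (40−35.33)²/35.33 + (39−17.67)²/17.67 + (16−8.83)²/8.83 = 48.2264
df = 5

test statistic = 48.226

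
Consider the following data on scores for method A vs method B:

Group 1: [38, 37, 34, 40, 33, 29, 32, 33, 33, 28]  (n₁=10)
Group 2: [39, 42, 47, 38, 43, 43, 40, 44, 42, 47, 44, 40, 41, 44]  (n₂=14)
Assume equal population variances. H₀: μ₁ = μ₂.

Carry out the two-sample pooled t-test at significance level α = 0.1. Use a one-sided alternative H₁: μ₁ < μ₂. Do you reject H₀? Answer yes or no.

x̄₁=33.700, s₁=3.773, n₁=10
x̄₂=42.429, s₂=2.709, n₂=14
s_p² = [9·3.773² + 13·2.709²]/22 = 10.1604
SE = √(s_p²·(1/10+1/14)) = 1.3198
t = (33.700−42.429)/1.3198 = -6.6137
df = 22
p-value (one-sided, H₁ less) = 0.00000
At α=0.1: p < α → reject H₀

reject H₀: yes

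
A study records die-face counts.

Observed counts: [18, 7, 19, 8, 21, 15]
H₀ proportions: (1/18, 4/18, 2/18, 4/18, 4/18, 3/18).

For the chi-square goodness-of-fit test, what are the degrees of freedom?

df = k − 1 = 6 − 1 = 5

degrees of freedom = 5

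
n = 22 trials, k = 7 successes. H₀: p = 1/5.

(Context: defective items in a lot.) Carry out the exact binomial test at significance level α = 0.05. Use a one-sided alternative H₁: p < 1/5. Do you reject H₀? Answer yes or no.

Exact binomial: n=22, k=7, p₀=1/5=0.2000
P(X≤7) from Σ C(n,i)·p₀^i·(1−p₀)^(n−i)
p-value (one-sided, H₁ less) = 0.94386
At α=0.05: p ≥ α → fail to reject H₀

reject H₀: no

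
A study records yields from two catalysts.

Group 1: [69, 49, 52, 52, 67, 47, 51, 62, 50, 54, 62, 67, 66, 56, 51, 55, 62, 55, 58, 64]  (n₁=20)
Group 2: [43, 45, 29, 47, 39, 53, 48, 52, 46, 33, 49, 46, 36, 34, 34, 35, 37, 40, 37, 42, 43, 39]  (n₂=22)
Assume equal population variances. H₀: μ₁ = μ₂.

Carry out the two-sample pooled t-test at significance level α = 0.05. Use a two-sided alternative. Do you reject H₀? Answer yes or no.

x̄₁=57.450, s₁=6.878, n₁=20
x̄₂=41.227, s₂=6.531, n₂=22
s_p² = [19·6.878² + 21·6.531²]/40 = 44.8703
SE = √(s_p²·(1/20+1/22)) = 2.0696
t = (57.450−41.227)/2.0696 = 7.8387
df = 40
p-value (two-sided) = 0.00000
At α=0.05: p < α → reject H₀

reject H₀: yes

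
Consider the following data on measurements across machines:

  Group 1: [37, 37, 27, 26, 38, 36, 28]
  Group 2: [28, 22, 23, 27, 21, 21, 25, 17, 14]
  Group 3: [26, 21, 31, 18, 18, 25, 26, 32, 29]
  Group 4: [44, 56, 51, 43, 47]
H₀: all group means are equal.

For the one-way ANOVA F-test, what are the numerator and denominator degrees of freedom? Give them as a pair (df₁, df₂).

degrees of freedom = [3, 26]

k = 4 groups, N = 30 total
df = (k−1, N−k) = (4−1, 30−4) = (3, 26)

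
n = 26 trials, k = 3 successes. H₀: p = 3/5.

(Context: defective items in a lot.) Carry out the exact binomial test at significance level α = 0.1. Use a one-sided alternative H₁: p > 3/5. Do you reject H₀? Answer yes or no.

reject H₀: no

Exact binomial: n=26, k=3, p₀=3/5=0.6000
P(X≥3) from Σ C(n,i)·p₀^i·(1−p₀)^(n−i)
p-value (one-sided, H₁ greater) = 1.00000
At α=0.1: p ≥ α → fail to reject H₀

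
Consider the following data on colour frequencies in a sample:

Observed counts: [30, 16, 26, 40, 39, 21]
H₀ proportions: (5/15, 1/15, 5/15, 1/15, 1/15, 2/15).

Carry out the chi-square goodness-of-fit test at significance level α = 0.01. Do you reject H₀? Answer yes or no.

reject H₀: yes

n = 172; E_i = n·p_i = [57.33, 11.47, 57.33, 11.47, 11.47, 22.93]
χ² = (30−57.33)²/57.33 + (16−11.47)²/11.47 + (26−57.33)²/57.33 + (40−11.47)²/11.47 + (39−11.47)²/11.47 + (21−22.93)²/22.93 = 169.2238
df = 5
p-value (upper-tail) = 0.00000
At α=0.01: p < α → reject H₀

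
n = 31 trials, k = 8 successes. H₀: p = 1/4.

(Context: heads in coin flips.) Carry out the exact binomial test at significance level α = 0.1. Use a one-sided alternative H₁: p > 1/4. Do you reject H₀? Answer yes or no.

reject H₀: no

Exact binomial: n=31, k=8, p₀=1/4=0.2500
P(X≥8) from Σ C(n,i)·p₀^i·(1−p₀)^(n−i)
p-value (one-sided, H₁ greater) = 0.52727
At α=0.1: p ≥ α → fail to reject H₀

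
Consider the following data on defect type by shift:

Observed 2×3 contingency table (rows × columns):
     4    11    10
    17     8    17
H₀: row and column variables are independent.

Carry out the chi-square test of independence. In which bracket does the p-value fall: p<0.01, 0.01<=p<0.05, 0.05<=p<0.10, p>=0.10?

Row totals [25, 42], col totals [21, 19, 27], n=67
χ² = (4−7.84)²/7.84 + (11−7.09)²/7.09 + (10−10.07)²/10.07 + (17−13.16)²/13.16 + (8−11.91)²/11.91 + (17−16.93)²/16.93 = 6.4371
df = 2
p-value (upper-tail) = 0.04001
→ bracket: 0.01<=p<0.05

p-value bracket: 0.01<=p<0.05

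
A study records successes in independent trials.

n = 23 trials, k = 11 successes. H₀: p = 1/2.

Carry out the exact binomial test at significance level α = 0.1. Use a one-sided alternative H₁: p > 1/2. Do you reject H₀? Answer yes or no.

Exact binomial: n=23, k=11, p₀=1/2=0.5000
P(X≥11) from Σ C(n,i)·p₀^i·(1−p₀)^(n−i)
p-value (one-sided, H₁ greater) = 0.66118
At α=0.1: p ≥ α → fail to reject H₀

reject H₀: no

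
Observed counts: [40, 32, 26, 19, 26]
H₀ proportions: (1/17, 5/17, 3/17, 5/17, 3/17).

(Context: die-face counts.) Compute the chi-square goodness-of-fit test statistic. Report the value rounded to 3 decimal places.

test statistic = 133.716

n = 143; E_i = n·p_i = [8.41, 42.06, 25.24, 42.06, 25.24]
χ² = (40−8.41)²/8.41 + (32−42.06)²/42.06 + (26−25.24)²/25.24 + (19−42.06)²/42.06 + (26−25.24)²/25.24 = 133.7156
df = 4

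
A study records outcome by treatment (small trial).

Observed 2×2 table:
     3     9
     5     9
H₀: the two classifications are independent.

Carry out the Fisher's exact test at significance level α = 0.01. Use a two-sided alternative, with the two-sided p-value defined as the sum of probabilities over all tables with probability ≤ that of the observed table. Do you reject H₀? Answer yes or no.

reject H₀: no

Margins: r₁=12, r₂=14, c₁=8, c₂=18, n=26
p_obs = C(12,3)·C(14,5)/C(26,8); sum pmf over tables with pmf ≤ p_obs
p-value (two-sided) = 0.68284
At α=0.01: p ≥ α → fail to reject H₀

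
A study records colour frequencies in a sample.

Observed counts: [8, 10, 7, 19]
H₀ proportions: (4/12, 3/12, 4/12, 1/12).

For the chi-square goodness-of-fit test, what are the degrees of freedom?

degrees of freedom = 3

df = k − 1 = 4 − 1 = 3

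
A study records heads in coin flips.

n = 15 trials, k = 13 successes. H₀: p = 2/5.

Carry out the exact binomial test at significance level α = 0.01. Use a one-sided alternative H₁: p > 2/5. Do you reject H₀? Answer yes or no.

reject H₀: yes

Exact binomial: n=15, k=13, p₀=2/5=0.4000
P(X≥13) from Σ C(n,i)·p₀^i·(1−p₀)^(n−i)
p-value (one-sided, H₁ greater) = 0.00028
At α=0.01: p < α → reject H₀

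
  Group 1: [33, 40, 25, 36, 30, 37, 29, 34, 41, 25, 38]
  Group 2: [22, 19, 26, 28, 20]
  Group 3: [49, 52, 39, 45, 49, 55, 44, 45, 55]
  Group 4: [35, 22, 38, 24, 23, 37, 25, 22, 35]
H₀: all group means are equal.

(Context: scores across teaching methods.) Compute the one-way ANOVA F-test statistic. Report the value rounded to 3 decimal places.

test statistic = 26.187

Group means [33.45, 23.00, 48.11, 29.00], grand mean 34.618
SSB = Σnᵢ(x̄ᵢ−x̄)² = 2612.413; SSW = ΣΣ(x−x̄ᵢ)² = 997.616
MSB = 2612.413/3 = 870.8044; MSW = 997.616/30 = 33.2539
F = MSB/MSW = 26.1866
df = (3, 30)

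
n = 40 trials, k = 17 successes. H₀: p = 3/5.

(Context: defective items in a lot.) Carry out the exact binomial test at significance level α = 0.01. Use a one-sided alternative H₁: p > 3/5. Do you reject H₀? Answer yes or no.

reject H₀: no

Exact binomial: n=40, k=17, p₀=3/5=0.6000
P(X≥17) from Σ C(n,i)·p₀^i·(1−p₀)^(n−i)
p-value (one-sided, H₁ greater) = 0.99166
At α=0.01: p ≥ α → fail to reject H₀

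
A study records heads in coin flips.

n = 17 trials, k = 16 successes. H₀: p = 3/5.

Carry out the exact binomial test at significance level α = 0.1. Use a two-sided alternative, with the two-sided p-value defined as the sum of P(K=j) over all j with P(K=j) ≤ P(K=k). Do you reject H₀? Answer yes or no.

Exact binomial: n=17, k=16, p₀=3/5=0.6000
P(X=j) = C(n,j)·p₀^j·(1−p₀)^(n−j); p = Σ P(X=j) over j with P(X=j) ≤ P(X=16)
p-value (two-sided) = 0.00254
At α=0.1: p < α → reject H₀

reject H₀: yes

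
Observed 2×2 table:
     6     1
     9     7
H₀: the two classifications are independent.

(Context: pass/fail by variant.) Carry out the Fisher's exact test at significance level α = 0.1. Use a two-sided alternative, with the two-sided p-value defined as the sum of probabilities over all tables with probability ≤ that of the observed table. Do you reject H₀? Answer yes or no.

reject H₀: no

Margins: r₁=7, r₂=16, c₁=15, c₂=8, n=23
p_obs = C(7,6)·C(16,9)/C(23,15); sum pmf over tables with pmf ≤ p_obs
p-value (two-sided) = 0.34522
At α=0.1: p ≥ α → fail to reject H₀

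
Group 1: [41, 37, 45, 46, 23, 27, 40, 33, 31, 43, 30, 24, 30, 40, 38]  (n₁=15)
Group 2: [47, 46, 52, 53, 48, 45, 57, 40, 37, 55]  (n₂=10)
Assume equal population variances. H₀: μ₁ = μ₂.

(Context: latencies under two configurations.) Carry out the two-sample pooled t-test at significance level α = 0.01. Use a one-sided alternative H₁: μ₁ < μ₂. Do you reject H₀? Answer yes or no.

reject H₀: yes

x̄₁=35.200, s₁=7.476, n₁=15
x̄₂=48.000, s₂=6.412, n₂=10
s_p² = [14·7.476² + 9·6.412²]/23 = 50.1043
SE = √(s_p²·(1/15+1/10)) = 2.8898
t = (35.200−48.000)/2.8898 = -4.4294
df = 23
p-value (one-sided, H₁ less) = 0.00010
At α=0.01: p < α → reject H₀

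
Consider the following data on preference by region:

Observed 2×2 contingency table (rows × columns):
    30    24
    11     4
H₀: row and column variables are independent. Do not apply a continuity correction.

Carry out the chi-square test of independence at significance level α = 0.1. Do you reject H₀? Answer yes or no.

Row totals [54, 15], col totals [41, 28], n=69
χ² = (30−32.09)²/32.09 + (24−21.91)²/21.91 + (11−8.91)²/8.91 + (4−6.09)²/6.09 = 1.5387
df = 1
p-value (upper-tail) = 0.21481
At α=0.1: p ≥ α → fail to reject H₀

reject H₀: no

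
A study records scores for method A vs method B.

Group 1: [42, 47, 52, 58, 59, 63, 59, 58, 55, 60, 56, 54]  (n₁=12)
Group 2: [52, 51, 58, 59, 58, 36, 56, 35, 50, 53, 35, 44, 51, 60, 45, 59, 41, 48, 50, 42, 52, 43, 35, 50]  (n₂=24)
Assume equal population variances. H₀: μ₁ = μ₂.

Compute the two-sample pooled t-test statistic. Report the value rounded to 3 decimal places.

x̄₁=55.250, s₁=5.895, n₁=12
x̄₂=48.458, s₂=8.124, n₂=24
s_p² = [11·5.895² + 23·8.124²]/34 = 55.8885
SE = √(s_p²·(1/12+1/24)) = 2.6431
t = (55.250−48.458)/2.6431 = 2.5696
df = 34

test statistic = 2.570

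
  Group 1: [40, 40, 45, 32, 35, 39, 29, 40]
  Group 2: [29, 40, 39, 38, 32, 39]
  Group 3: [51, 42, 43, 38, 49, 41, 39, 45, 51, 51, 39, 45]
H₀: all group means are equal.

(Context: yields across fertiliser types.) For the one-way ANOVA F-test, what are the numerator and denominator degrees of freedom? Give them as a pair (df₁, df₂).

k = 3 groups, N = 26 total
df = (k−1, N−k) = (3−1, 26−3) = (2, 23)

degrees of freedom = [2, 23]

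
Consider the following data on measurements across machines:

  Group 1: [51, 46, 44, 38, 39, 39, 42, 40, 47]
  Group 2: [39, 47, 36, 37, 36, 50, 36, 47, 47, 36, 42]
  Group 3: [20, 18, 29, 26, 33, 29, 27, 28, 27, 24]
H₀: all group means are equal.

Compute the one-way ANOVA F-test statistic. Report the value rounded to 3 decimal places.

Group means [42.89, 41.18, 26.10], grand mean 36.667
SSB = Σnᵢ(x̄ᵢ−x̄)² = 1689.241; SSW = ΣΣ(x−x̄ᵢ)² = 643.425
MSB = 1689.241/2 = 844.6207; MSW = 643.425/27 = 23.8306
F = MSB/MSW = 35.4427
df = (2, 27)

test statistic = 35.443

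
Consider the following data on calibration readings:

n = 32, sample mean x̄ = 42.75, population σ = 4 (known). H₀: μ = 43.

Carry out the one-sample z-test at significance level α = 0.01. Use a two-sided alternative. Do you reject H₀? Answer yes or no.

SE = σ/√n = 4/√32 = 0.7071
z = (x̄−μ₀)/SE = (42.75−43)/0.7071 = -0.3536
p-value (two-sided) = 0.72367
At α=0.01: p ≥ α → fail to reject H₀

reject H₀: no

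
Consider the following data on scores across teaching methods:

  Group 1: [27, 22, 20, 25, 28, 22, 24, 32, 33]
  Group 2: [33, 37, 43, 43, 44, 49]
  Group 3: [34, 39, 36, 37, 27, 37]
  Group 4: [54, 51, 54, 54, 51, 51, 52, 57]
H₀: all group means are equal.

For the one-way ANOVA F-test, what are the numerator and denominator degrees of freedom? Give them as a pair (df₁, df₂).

degrees of freedom = [3, 25]

k = 4 groups, N = 29 total
df = (k−1, N−k) = (4−1, 29−4) = (3, 25)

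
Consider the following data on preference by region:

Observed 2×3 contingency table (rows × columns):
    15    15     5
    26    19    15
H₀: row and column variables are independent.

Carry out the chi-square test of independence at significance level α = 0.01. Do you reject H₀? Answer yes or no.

Row totals [35, 60], col totals [41, 34, 20], n=95
χ² = (15−15.11)²/15.11 + (15−12.53)²/12.53 + (5−7.37)²/7.37 + (26−25.89)²/25.89 + (19−21.47)²/21.47 + (15−12.63)²/12.63 = 1.9800
df = 2
p-value (upper-tail) = 0.37158
At α=0.01: p ≥ α → fail to reject H₀

reject H₀: no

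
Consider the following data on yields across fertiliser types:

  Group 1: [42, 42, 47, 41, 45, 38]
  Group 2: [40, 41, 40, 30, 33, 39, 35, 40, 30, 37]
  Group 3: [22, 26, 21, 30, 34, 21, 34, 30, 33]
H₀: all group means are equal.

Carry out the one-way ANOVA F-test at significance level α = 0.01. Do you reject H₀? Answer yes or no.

Group means [42.50, 36.50, 27.89], grand mean 34.840
SSB = Σnᵢ(x̄ᵢ−x̄)² = 814.471; SSW = ΣΣ(x−x̄ᵢ)² = 454.889
MSB = 814.471/2 = 407.2356; MSW = 454.889/22 = 20.6768
F = MSB/MSW = 19.6953
df = (2, 22)
p-value (upper-tail) = 0.00001
At α=0.01: p < α → reject H₀

reject H₀: yes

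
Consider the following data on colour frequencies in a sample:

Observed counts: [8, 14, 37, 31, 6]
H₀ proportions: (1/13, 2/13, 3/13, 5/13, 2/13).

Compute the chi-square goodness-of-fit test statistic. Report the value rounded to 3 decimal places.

n = 96; E_i = n·p_i = [7.38, 14.77, 22.15, 36.92, 14.77]
χ² = (8−7.38)²/7.38 + (14−14.77)²/14.77 + (37−22.15)²/22.15 + (31−36.92)²/36.92 + (6−14.77)²/14.77 = 16.1972
df = 4

test statistic = 16.197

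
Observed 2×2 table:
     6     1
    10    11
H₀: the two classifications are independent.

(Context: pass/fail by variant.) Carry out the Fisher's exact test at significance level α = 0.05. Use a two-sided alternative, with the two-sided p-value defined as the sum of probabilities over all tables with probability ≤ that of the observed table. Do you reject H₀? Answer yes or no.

reject H₀: no

Margins: r₁=7, r₂=21, c₁=16, c₂=12, n=28
p_obs = C(7,6)·C(21,10)/C(28,16); sum pmf over tables with pmf ≤ p_obs
p-value (two-sided) = 0.18424
At α=0.05: p ≥ α → fail to reject H₀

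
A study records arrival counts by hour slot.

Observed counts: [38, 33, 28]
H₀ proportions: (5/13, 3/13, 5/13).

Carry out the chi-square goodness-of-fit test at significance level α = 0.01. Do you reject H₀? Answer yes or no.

n = 99; E_i = n·p_i = [38.08, 22.85, 38.08]
χ² = (38−38.08)²/38.08 + (33−22.85)²/22.85 + (28−38.08)²/38.08 = 7.1798
df = 2
p-value (upper-tail) = 0.02760
At α=0.01: p ≥ α → fail to reject H₀

reject H₀: no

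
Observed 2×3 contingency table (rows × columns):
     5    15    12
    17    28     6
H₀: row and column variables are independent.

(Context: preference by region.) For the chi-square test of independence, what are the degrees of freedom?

df = (r−1)(c−1) = (2−1)·(3−1) = 2

degrees of freedom = 2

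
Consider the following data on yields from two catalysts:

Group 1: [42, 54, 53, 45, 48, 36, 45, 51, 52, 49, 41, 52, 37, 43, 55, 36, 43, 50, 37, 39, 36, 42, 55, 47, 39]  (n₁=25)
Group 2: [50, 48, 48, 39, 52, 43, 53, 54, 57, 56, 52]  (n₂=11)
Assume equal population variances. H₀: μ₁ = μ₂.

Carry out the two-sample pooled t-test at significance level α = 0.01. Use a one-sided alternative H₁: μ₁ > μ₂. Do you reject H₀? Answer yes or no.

reject H₀: no

x̄₁=45.080, s₁=6.512, n₁=25
x̄₂=50.182, s₂=5.437, n₂=11
s_p² = [24·6.512² + 10·5.437²]/34 = 38.6317
SE = √(s_p²·(1/25+1/11)) = 2.2488
t = (45.080−50.182)/2.2488 = -2.2687
df = 34
p-value (one-sided, H₁ greater) = 0.98512
At α=0.01: p ≥ α → fail to reject H₀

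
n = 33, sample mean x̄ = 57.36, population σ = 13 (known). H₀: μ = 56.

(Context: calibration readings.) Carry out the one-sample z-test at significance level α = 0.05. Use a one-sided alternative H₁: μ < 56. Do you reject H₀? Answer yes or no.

reject H₀: no

SE = σ/√n = 13/√33 = 2.2630
z = (x̄−μ₀)/SE = (57.36−56)/2.2630 = 0.6010
p-value (one-sided, H₁ less) = 0.72607
At α=0.05: p ≥ α → fail to reject H₀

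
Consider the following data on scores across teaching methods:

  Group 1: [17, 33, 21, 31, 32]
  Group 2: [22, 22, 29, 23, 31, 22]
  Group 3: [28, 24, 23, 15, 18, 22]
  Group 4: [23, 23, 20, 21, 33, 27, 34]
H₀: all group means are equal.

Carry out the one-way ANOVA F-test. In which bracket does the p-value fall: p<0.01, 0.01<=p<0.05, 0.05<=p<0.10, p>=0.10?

p-value bracket: p>=0.10

Group means [26.80, 24.83, 21.67, 25.86], grand mean 24.750
SSB = Σnᵢ(x̄ᵢ−x̄)² = 86.676; SSW = ΣΣ(x−x̄ᵢ)² = 593.824
MSB = 86.676/3 = 28.8921; MSW = 593.824/20 = 29.6912
F = MSB/MSW = 0.9731
df = (3, 20)
p-value (upper-tail) = 0.42501
→ bracket: p>=0.10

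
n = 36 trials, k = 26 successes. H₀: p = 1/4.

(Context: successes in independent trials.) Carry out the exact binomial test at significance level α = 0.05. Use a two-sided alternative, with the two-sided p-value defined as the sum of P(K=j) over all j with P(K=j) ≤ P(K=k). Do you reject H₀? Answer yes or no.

Exact binomial: n=36, k=26, p₀=1/4=0.2500
P(X=j) = C(n,j)·p₀^j·(1−p₀)^(n−j); p = Σ P(X=j) over j with P(X=j) ≤ P(X=26)
p-value (two-sided) = 0.00000
At α=0.05: p < α → reject H₀

reject H₀: yes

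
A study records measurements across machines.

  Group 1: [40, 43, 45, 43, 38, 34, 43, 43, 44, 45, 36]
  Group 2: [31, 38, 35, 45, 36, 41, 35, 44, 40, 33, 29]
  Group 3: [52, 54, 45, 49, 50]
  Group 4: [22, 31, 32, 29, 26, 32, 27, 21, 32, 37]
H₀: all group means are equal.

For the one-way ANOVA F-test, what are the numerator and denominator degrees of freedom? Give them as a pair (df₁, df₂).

k = 4 groups, N = 37 total
df = (k−1, N−k) = (4−1, 37−4) = (3, 33)

degrees of freedom = [3, 33]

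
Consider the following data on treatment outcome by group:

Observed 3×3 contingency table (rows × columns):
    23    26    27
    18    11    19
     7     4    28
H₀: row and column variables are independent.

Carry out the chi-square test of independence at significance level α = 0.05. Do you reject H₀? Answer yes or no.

reject H₀: yes

Row totals [76, 48, 39], col totals [48, 41, 74], n=163
χ² = (23−22.38)²/22.38 + (26−19.12)²/19.12 + (27−34.50)²/34.50 + (18−14.13)²/14.13 + (11−12.07)²/12.07 + (19−21.79)²/21.79 + (7−11.48)²/11.48 + (4−9.81)²/9.81 + (28−17.71)²/17.71 = 16.8148
df = 4
p-value (upper-tail) = 0.00210
At α=0.05: p < α → reject H₀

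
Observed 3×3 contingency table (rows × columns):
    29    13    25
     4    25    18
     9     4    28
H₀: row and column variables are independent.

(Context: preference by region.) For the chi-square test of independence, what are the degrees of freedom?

degrees of freedom = 4

df = (r−1)(c−1) = (3−1)·(3−1) = 4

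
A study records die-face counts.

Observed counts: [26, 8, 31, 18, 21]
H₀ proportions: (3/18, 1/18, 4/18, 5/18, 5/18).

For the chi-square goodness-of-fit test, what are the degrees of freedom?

df = k − 1 = 5 − 1 = 4

degrees of freedom = 4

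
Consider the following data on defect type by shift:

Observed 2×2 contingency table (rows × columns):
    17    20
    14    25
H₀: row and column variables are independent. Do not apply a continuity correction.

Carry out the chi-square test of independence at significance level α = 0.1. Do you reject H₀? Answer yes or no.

Row totals [37, 39], col totals [31, 45], n=76
χ² = (17−15.09)²/15.09 + (20−21.91)²/21.91 + (14−15.91)²/15.91 + (25−23.09)²/23.09 = 0.7938
df = 1
p-value (upper-tail) = 0.37295
At α=0.1: p ≥ α → fail to reject H₀

reject H₀: no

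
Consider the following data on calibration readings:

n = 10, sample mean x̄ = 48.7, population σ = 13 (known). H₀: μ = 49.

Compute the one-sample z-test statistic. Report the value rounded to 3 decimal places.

test statistic = -0.073

SE = σ/√n = 13/√10 = 4.1110
z = (x̄−μ₀)/SE = (48.7−49)/4.1110 = -0.0730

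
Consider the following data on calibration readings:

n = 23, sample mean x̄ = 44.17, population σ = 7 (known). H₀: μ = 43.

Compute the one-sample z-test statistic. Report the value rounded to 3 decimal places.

test statistic = 0.802

SE = σ/√n = 7/√23 = 1.4596
z = (x̄−μ₀)/SE = (44.17−43)/1.4596 = 0.8016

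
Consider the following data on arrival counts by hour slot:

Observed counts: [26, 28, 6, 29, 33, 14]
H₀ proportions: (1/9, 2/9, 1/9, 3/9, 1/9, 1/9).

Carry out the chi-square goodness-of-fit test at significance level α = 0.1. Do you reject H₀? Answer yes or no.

reject H₀: yes

n = 136; E_i = n·p_i = [15.11, 30.22, 15.11, 45.33, 15.11, 15.11]
χ² = (26−15.11)²/15.11 + (28−30.22)²/30.22 + (6−15.11)²/15.11 + (29−45.33)²/45.33 + (33−15.11)²/15.11 + (14−15.11)²/15.11 = 40.6471
df = 5
p-value (upper-tail) = 0.00000
At α=0.1: p < α → reject H₀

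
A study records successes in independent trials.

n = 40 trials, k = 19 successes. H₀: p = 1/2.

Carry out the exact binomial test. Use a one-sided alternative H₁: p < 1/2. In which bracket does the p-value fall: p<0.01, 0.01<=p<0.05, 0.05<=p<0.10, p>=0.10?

p-value bracket: p>=0.10

Exact binomial: n=40, k=19, p₀=1/2=0.5000
P(X≤19) from Σ C(n,i)·p₀^i·(1−p₀)^(n−i)
p-value (one-sided, H₁ less) = 0.43731
→ bracket: p>=0.10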